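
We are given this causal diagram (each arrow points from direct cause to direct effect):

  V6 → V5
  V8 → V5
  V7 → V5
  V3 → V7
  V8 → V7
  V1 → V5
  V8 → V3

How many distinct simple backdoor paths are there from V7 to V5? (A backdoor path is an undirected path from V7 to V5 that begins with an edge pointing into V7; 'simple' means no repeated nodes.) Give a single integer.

2

A backdoor path from V7 to V5 is any simple undirected path whose first edge points into V7 (i.e. leaves V7 via a parent).
Parents of V7: {V3, V8}.
Enumerating:
  P1: V7 <- V8 -> V5
  P2: V7 <- V3 <- V8 -> V5
That exhausts the simple backdoor paths. Count: 2.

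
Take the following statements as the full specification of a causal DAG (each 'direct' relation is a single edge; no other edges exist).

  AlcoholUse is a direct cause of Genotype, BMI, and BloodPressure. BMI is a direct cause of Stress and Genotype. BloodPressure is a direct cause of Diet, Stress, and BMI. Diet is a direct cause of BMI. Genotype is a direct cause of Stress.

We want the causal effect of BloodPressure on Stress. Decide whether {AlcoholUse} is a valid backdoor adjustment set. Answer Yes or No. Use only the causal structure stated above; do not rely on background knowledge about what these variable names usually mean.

Backdoor paths from BloodPressure to Stress (paths whose first edge points into BloodPressure):
  P1: BloodPressure <- AlcoholUse -> BMI -> Genotype -> Stress
  P2: BloodPressure <- AlcoholUse -> BMI -> Stress
  P3: BloodPressure <- AlcoholUse -> Genotype <- BMI -> Stress
  P4: BloodPressure <- AlcoholUse -> Genotype -> Stress
Condition 1 (no descendant of BloodPressure in the set): holds — descendants of BloodPressure are {BMI, Diet, Genotype, Stress}; none are in {AlcoholUse}.
Condition 2 (every backdoor path blocked by {AlcoholUse}):
  P1: blocked at fork node AlcoholUse ∈ conditioning set.
  P2: blocked at fork node AlcoholUse ∈ conditioning set.
  P3: blocked at fork node AlcoholUse ∈ conditioning set.
  P4: blocked at fork node AlcoholUse ∈ conditioning set.
{AlcoholUse} satisfies the backdoor criterion.

Yes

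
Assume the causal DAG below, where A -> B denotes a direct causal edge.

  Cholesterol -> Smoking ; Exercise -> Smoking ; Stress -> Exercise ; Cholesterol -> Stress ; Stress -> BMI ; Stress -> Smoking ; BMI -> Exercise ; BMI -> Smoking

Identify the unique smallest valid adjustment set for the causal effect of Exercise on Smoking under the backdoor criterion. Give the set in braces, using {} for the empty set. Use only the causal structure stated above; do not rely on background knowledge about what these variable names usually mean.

Variables eligible for adjustment (non-descendants of Exercise, excluding Exercise and Smoking): {BMI, Cholesterol, Stress}.
Backdoor paths from Exercise to Smoking:
  P1: Exercise <- Stress <- Cholesterol -> Smoking
  P2: Exercise <- Stress -> BMI -> Smoking
  P3: Exercise <- Stress -> Smoking
  P4: Exercise <- BMI <- Stress <- Cholesterol -> Smoking
  P5: Exercise <- BMI <- Stress -> Smoking
  P6: Exercise <- BMI -> Smoking
The empty set is not sufficient: P1 (Exercise <- Stress <- Cholesterol -> Smoking) has no collider blocking it and no conditioned non-collider, so it is open.
Try {BMI, Stress}:
  P1: blocked at chain node Stress ∈ conditioning set.
  P2: blocked at fork node Stress ∈ conditioning set.
  P3: blocked at fork node Stress ∈ conditioning set.
  P4: blocked at chain node BMI ∈ conditioning set.
  P5: blocked at chain node BMI ∈ conditioning set.
  P6: blocked at fork node BMI ∈ conditioning set.
{BMI, Stress} contains no descendant of Exercise and blocks every backdoor path.
Every element of {BMI, Stress} is needed (dropping BMI leaves P6 open; dropping Stress leaves P1 open), so no proper subset is valid.
Among all size-2 subsets of the eligible variables, only {BMI, Stress} blocks every backdoor path, so it is the unique smallest valid adjustment set.

{BMI, Stress}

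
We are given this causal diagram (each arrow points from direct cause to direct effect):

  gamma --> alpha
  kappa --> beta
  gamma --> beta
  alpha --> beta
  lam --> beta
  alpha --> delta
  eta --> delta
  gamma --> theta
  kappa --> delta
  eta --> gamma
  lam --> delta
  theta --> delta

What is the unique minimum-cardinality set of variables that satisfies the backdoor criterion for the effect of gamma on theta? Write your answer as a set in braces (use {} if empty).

{}

Variables eligible for adjustment (non-descendants of gamma, excluding gamma and theta): {eta, kappa, lam}.
Backdoor paths from gamma to theta:
  P1: gamma <- eta -> delta <- theta
Each backdoor path contains an unconditioned collider, so every path is already blocked with the empty conditioning set:
  P1: blocked at collider delta (neither it nor any descendant is in the conditioning set).
The empty set is therefore the unique smallest valid set.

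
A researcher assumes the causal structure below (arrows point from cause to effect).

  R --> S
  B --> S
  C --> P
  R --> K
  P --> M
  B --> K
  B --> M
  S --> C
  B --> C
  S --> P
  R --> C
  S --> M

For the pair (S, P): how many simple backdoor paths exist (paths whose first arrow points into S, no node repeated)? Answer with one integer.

7

A backdoor path from S to P is any simple undirected path whose first edge points into S (i.e. leaves S via a parent).
Parents of S: {B, R}.
Enumerating:
  P1: S <- R -> C <- B -> M <- P
  P2: S <- R -> C -> P
  P3: S <- R -> K <- B -> C -> P
  P4: S <- R -> K <- B -> M <- P
  P5: S <- B -> C -> P
  P6: S <- B -> K <- R -> C -> P
  P7: S <- B -> M <- P
That exhausts the simple backdoor paths. Count: 7.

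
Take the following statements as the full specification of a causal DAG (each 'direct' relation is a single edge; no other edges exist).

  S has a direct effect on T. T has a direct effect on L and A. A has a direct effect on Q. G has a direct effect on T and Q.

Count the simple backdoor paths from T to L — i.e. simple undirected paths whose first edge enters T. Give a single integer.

A backdoor path from T to L is any simple undirected path whose first edge points into T (i.e. leaves T via a parent).
Parents of T: {G, S}.
No simple path from any parent of T reaches L without revisiting T, so there are no backdoor paths.

0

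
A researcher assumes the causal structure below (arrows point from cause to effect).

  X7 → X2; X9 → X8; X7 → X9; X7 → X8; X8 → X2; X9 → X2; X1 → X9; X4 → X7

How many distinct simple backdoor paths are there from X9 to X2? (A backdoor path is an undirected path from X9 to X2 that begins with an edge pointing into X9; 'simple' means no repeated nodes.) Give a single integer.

A backdoor path from X9 to X2 is any simple undirected path whose first edge points into X9 (i.e. leaves X9 via a parent).
Parents of X9: {X1, X7}.
Enumerating:
  P1: X9 <- X7 -> X8 -> X2
  P2: X9 <- X7 -> X2
That exhausts the simple backdoor paths. Count: 2.

2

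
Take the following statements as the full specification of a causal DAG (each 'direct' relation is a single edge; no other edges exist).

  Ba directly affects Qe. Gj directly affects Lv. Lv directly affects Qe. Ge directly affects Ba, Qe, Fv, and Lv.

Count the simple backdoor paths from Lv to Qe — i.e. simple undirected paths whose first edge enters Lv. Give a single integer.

2

A backdoor path from Lv to Qe is any simple undirected path whose first edge points into Lv (i.e. leaves Lv via a parent).
Parents of Lv: {Ge, Gj}.
Enumerating:
  P1: Lv <- Ge -> Ba -> Qe
  P2: Lv <- Ge -> Qe
That exhausts the simple backdoor paths. Count: 2.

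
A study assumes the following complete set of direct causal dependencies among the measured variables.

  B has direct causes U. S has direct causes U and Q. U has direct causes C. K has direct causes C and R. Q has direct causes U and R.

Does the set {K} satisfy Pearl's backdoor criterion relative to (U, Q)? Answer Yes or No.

No

Backdoor paths from U to Q (paths whose first edge points into U):
  P1: U <- C -> K <- R -> Q
Condition 1 (no descendant of U in the set): holds — descendants of U are {B, Q, S}; none are in {K}.
Condition 2 (every backdoor path blocked by {K}):
  P1: open — collider(s) K are conditioned on (or have a conditioned descendant) and no non-collider on the path is in the set.
{K} does not satisfy the backdoor criterion.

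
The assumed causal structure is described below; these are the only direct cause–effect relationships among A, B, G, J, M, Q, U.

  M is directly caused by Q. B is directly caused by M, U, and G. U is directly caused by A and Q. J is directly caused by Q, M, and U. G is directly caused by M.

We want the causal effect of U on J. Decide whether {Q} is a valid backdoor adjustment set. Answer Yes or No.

Backdoor paths from U to J (paths whose first edge points into U):
  P1: U <- Q -> M -> J
  P2: U <- Q -> J
Condition 1 (no descendant of U in the set): holds — descendants of U are {B, J}; none are in {Q}.
Condition 2 (every backdoor path blocked by {Q}):
  P1: blocked at fork node Q ∈ conditioning set.
  P2: blocked at fork node Q ∈ conditioning set.
{Q} satisfies the backdoor criterion.

Yes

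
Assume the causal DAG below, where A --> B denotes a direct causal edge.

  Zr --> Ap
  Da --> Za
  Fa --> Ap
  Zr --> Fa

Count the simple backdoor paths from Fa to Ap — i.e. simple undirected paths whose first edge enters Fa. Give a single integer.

1

A backdoor path from Fa to Ap is any simple undirected path whose first edge points into Fa (i.e. leaves Fa via a parent).
Parents of Fa: {Zr}.
Enumerating:
  P1: Fa <- Zr -> Ap
That exhausts the simple backdoor paths. Count: 1.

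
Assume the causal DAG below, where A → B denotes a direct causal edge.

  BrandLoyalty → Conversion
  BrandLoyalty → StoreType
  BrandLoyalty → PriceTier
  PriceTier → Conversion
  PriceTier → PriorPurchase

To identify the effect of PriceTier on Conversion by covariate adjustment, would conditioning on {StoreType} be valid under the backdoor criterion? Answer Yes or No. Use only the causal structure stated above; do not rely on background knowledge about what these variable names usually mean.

No

Backdoor paths from PriceTier to Conversion (paths whose first edge points into PriceTier):
  P1: PriceTier <- BrandLoyalty -> Conversion
Condition 1 (no descendant of PriceTier in the set): holds — descendants of PriceTier are {Conversion, PriorPurchase}; none are in {StoreType}.
Condition 2 (every backdoor path blocked by {StoreType}):
  P1: open — no interior node is in the conditioning set.
{StoreType} does not satisfy the backdoor criterion.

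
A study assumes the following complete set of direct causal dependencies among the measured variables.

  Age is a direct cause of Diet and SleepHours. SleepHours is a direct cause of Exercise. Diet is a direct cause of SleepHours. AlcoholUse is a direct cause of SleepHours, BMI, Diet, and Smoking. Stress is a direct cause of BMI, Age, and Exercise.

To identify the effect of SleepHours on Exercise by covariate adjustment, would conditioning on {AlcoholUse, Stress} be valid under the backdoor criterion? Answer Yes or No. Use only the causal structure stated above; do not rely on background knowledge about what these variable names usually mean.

Backdoor paths from SleepHours to Exercise (paths whose first edge points into SleepHours):
  P1: SleepHours <- AlcoholUse -> Diet <- Age <- Stress -> Exercise
  P2: SleepHours <- AlcoholUse -> BMI <- Stress -> Exercise
  P3: SleepHours <- Age <- Stress -> Exercise
  P4: SleepHours <- Age -> Diet <- AlcoholUse -> BMI <- Stress -> Exercise
  P5: SleepHours <- Diet <- AlcoholUse -> BMI <- Stress -> Exercise
  P6: SleepHours <- Diet <- Age <- Stress -> Exercise
Condition 1 (no descendant of SleepHours in the set): holds — descendants of SleepHours are {Exercise}; none are in {AlcoholUse, Stress}.
Condition 2 (every backdoor path blocked by {AlcoholUse, Stress}):
  P1: blocked at fork node AlcoholUse ∈ conditioning set.
  P2: blocked at fork node AlcoholUse ∈ conditioning set.
  P3: blocked at fork node Stress ∈ conditioning set.
  P4: blocked at collider Diet (neither it nor any descendant is in the conditioning set).
  P5: blocked at fork node AlcoholUse ∈ conditioning set.
  P6: blocked at fork node Stress ∈ conditioning set.
{AlcoholUse, Stress} satisfies the backdoor criterion.

Yes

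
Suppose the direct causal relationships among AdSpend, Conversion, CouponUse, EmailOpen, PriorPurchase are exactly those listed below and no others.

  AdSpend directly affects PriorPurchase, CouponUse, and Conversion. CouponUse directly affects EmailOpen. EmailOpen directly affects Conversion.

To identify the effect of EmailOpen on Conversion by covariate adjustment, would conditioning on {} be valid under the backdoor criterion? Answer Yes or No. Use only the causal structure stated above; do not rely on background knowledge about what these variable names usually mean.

Backdoor paths from EmailOpen to Conversion (paths whose first edge points into EmailOpen):
  P1: EmailOpen <- CouponUse <- AdSpend -> Conversion
Condition 1 (no descendant of EmailOpen in the set): holds — descendants of EmailOpen are {Conversion}; none are in {}.
Condition 2 (every backdoor path blocked by {}):
  P1: open — no interior node is in the conditioning set.
{} does not satisfy the backdoor criterion.

No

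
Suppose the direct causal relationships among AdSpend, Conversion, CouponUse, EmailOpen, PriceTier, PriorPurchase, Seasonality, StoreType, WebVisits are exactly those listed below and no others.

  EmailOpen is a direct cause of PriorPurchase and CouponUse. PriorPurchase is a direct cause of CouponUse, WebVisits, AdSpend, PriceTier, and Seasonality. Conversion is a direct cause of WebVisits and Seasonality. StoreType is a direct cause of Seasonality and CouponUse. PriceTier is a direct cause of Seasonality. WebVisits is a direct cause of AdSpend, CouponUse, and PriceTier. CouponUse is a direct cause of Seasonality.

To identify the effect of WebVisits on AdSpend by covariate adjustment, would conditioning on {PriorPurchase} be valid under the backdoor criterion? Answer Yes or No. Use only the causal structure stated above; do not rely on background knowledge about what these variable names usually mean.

Yes

Backdoor paths from WebVisits to AdSpend (paths whose first edge points into WebVisits):
  P1: WebVisits <- Conversion -> Seasonality <- PriorPurchase -> AdSpend
  P2: WebVisits <- Conversion -> Seasonality <- StoreType -> CouponUse <- EmailOpen -> PriorPurchase -> AdSpend
  P3: WebVisits <- Conversion -> Seasonality <- StoreType -> CouponUse <- PriorPurchase -> AdSpend
  P4: WebVisits <- Conversion -> Seasonality <- PriceTier <- PriorPurchase -> AdSpend
  P5: WebVisits <- Conversion -> Seasonality <- CouponUse <- EmailOpen -> PriorPurchase -> AdSpend
  P6: WebVisits <- Conversion -> Seasonality <- CouponUse <- PriorPurchase -> AdSpend
  P7: WebVisits <- PriorPurchase -> AdSpend
Condition 1 (no descendant of WebVisits in the set): holds — descendants of WebVisits are {AdSpend, CouponUse, PriceTier, Seasonality}; none are in {PriorPurchase}.
Condition 2 (every backdoor path blocked by {PriorPurchase}):
  P1: blocked at collider Seasonality (neither it nor any descendant is in the conditioning set).
  P2: blocked at collider Seasonality (neither it nor any descendant is in the conditioning set).
  P3: blocked at collider Seasonality (neither it nor any descendant is in the conditioning set).
  P4: blocked at collider Seasonality (neither it nor any descendant is in the conditioning set).
  P5: blocked at collider Seasonality (neither it nor any descendant is in the conditioning set).
  P6: blocked at collider Seasonality (neither it nor any descendant is in the conditioning set).
  P7: blocked at fork node PriorPurchase ∈ conditioning set.
{PriorPurchase} satisfies the backdoor criterion.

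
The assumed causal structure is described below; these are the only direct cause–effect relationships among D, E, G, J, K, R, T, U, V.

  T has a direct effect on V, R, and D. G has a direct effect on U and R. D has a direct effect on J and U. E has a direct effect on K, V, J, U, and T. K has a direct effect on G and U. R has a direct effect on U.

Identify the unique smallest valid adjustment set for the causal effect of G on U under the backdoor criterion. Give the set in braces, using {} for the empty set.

Variables eligible for adjustment (non-descendants of G, excluding G and U): {D, E, J, K, T, V}.
Backdoor paths from G to U:
  P1: G <- K <- E -> T -> D -> U
  P2: G <- K <- E -> T -> R -> U
  P3: G <- K <- E -> U
  P4: G <- K <- E -> J <- D <- T -> R -> U
  P5: G <- K <- E -> J <- D -> U
  P6: G <- K <- E -> V <- T -> D -> U
  P7: G <- K <- E -> V <- T -> R -> U
  P8: G <- K -> U
The empty set is not sufficient: P1 (G <- K <- E -> T -> D -> U) has no collider blocking it and no conditioned non-collider, so it is open.
Try {K}:
  P1: blocked at chain node K ∈ conditioning set.
  P2: blocked at chain node K ∈ conditioning set.
  P3: blocked at chain node K ∈ conditioning set.
  P4: blocked at chain node K ∈ conditioning set.
  P5: blocked at chain node K ∈ conditioning set.
  P6: blocked at chain node K ∈ conditioning set.
  P7: blocked at chain node K ∈ conditioning set.
  P8: blocked at fork node K ∈ conditioning set.
{K} contains no descendant of G and blocks every backdoor path.
No other singleton works — e.g. {E} leaves P8 open — so {K} is the unique smallest valid adjustment set.

{K}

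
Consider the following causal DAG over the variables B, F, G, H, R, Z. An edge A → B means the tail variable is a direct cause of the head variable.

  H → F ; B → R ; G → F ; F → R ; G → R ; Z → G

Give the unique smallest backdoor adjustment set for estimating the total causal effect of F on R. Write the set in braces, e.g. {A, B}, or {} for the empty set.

Variables eligible for adjustment (non-descendants of F, excluding F and R): {B, G, H, Z}.
Backdoor paths from F to R:
  P1: F <- G -> R
The empty set is not sufficient: P1 (F <- G -> R) has no collider blocking it and no conditioned non-collider, so it is open.
Try {G}:
  P1: blocked at fork node G ∈ conditioning set.
{G} contains no descendant of F and blocks every backdoor path.
No other singleton works — e.g. {B} leaves P1 open — so {G} is the unique smallest valid adjustment set.

{G}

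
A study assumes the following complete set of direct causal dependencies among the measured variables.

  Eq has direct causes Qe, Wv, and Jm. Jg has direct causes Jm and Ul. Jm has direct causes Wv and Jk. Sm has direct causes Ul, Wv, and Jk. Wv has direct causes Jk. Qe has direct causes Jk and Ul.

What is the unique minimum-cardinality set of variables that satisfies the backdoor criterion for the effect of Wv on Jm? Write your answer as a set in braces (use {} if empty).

Variables eligible for adjustment (non-descendants of Wv, excluding Wv and Jm): {Jk, Qe, Ul}.
Backdoor paths from Wv to Jm:
  P1: Wv <- Jk -> Qe <- Ul -> Jg <- Jm
  P2: Wv <- Jk -> Qe -> Eq <- Jm
  P3: Wv <- Jk -> Jm
  P4: Wv <- Jk -> Sm <- Ul -> Qe -> Eq <- Jm
  P5: Wv <- Jk -> Sm <- Ul -> Jg <- Jm
The empty set is not sufficient: P3 (Wv <- Jk -> Jm) has no collider blocking it and no conditioned non-collider, so it is open.
Try {Jk}:
  P1: blocked at fork node Jk ∈ conditioning set.
  P2: blocked at fork node Jk ∈ conditioning set.
  P3: blocked at fork node Jk ∈ conditioning set.
  P4: blocked at fork node Jk ∈ conditioning set.
  P5: blocked at fork node Jk ∈ conditioning set.
{Jk} contains no descendant of Wv and blocks every backdoor path.
No other singleton works — e.g. {Ul} leaves P3 open — so {Jk} is the unique smallest valid adjustment set.

{Jk}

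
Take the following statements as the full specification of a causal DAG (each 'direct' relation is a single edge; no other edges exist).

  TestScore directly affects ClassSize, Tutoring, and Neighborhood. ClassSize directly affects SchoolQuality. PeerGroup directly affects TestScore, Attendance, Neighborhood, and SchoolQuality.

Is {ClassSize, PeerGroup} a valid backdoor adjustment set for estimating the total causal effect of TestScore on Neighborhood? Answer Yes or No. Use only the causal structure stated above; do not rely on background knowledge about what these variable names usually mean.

No

Backdoor paths from TestScore to Neighborhood (paths whose first edge points into TestScore):
  P1: TestScore <- PeerGroup -> Neighborhood
Condition 1 (no descendant of TestScore in the set): FAILS — ClassSize is a descendant of TestScore.
Condition 2 (every backdoor path blocked by {ClassSize, PeerGroup}):
  P1: blocked at fork node PeerGroup ∈ conditioning set.
{ClassSize, PeerGroup} does not satisfy the backdoor criterion.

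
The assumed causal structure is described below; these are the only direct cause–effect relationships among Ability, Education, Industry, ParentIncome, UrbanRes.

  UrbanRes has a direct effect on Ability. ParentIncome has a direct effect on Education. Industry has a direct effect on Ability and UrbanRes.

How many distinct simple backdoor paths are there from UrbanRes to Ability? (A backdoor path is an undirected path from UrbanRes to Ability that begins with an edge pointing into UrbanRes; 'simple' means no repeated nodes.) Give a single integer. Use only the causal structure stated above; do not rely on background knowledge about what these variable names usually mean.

A backdoor path from UrbanRes to Ability is any simple undirected path whose first edge points into UrbanRes (i.e. leaves UrbanRes via a parent).
Parents of UrbanRes: {Industry}.
Enumerating:
  P1: UrbanRes <- Industry -> Ability
That exhausts the simple backdoor paths. Count: 1.

1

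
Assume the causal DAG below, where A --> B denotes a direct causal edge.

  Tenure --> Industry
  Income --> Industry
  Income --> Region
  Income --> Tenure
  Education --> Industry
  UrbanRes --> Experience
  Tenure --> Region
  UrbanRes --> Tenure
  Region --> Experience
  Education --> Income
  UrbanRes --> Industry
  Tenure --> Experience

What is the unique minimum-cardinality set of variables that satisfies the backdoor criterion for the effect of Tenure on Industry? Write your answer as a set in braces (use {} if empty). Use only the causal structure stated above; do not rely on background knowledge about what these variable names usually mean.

Variables eligible for adjustment (non-descendants of Tenure, excluding Tenure and Industry): {Education, Income, UrbanRes}.
Backdoor paths from Tenure to Industry:
  P1: Tenure <- UrbanRes -> Industry
  P2: Tenure <- UrbanRes -> Experience <- Region <- Income <- Education -> Industry
  P3: Tenure <- UrbanRes -> Experience <- Region <- Income -> Industry
  P4: Tenure <- Income <- Education -> Industry
  P5: Tenure <- Income -> Industry
  P6: Tenure <- Income -> Region -> Experience <- UrbanRes -> Industry
The empty set is not sufficient: P1 (Tenure <- UrbanRes -> Industry) has no collider blocking it and no conditioned non-collider, so it is open.
Try {Income, UrbanRes}:
  P1: blocked at fork node UrbanRes ∈ conditioning set.
  P2: blocked at fork node UrbanRes ∈ conditioning set.
  P3: blocked at fork node UrbanRes ∈ conditioning set.
  P4: blocked at chain node Income ∈ conditioning set.
  P5: blocked at fork node Income ∈ conditioning set.
  P6: blocked at fork node Income ∈ conditioning set.
{Income, UrbanRes} contains no descendant of Tenure and blocks every backdoor path.
Every element of {Income, UrbanRes} is needed (dropping Income leaves P4 open; dropping UrbanRes leaves P1 open), so no proper subset is valid.
Among all size-2 subsets of the eligible variables, only {Income, UrbanRes} blocks every backdoor path, so it is the unique smallest valid adjustment set.

{Income, UrbanRes}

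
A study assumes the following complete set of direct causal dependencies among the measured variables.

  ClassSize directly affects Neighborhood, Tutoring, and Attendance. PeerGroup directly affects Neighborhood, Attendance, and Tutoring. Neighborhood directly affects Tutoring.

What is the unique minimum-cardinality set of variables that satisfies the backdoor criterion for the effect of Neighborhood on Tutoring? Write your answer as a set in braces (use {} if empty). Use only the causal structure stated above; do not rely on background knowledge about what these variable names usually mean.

Variables eligible for adjustment (non-descendants of Neighborhood, excluding Neighborhood and Tutoring): {Attendance, ClassSize, PeerGroup}.
Backdoor paths from Neighborhood to Tutoring:
  P1: Neighborhood <- ClassSize -> Attendance <- PeerGroup -> Tutoring
  P2: Neighborhood <- ClassSize -> Tutoring
  P3: Neighborhood <- PeerGroup -> Attendance <- ClassSize -> Tutoring
  P4: Neighborhood <- PeerGroup -> Tutoring
The empty set is not sufficient: P2 (Neighborhood <- ClassSize -> Tutoring) has no collider blocking it and no conditioned non-collider, so it is open.
Try {ClassSize, PeerGroup}:
  P1: blocked at fork node ClassSize ∈ conditioning set.
  P2: blocked at fork node ClassSize ∈ conditioning set.
  P3: blocked at fork node PeerGroup ∈ conditioning set.
  P4: blocked at fork node PeerGroup ∈ conditioning set.
{ClassSize, PeerGroup} contains no descendant of Neighborhood and blocks every backdoor path.
Every element of {ClassSize, PeerGroup} is needed (dropping ClassSize leaves P2 open; dropping PeerGroup leaves P4 open), so no proper subset is valid.
Among all size-2 subsets of the eligible variables, only {ClassSize, PeerGroup} blocks every backdoor path, so it is the unique smallest valid adjustment set.

{ClassSize, PeerGroup}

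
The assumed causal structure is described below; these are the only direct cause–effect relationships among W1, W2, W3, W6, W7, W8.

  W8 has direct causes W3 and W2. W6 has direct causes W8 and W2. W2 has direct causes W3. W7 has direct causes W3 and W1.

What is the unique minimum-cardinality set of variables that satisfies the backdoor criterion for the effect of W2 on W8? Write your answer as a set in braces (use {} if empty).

Variables eligible for adjustment (non-descendants of W2, excluding W2 and W8): {W1, W3, W7}.
Backdoor paths from W2 to W8:
  P1: W2 <- W3 -> W8
The empty set is not sufficient: P1 (W2 <- W3 -> W8) has no collider blocking it and no conditioned non-collider, so it is open.
Try {W3}:
  P1: blocked at fork node W3 ∈ conditioning set.
{W3} contains no descendant of W2 and blocks every backdoor path.
No other singleton works — e.g. {W1} leaves P1 open — so {W3} is the unique smallest valid adjustment set.

{W3}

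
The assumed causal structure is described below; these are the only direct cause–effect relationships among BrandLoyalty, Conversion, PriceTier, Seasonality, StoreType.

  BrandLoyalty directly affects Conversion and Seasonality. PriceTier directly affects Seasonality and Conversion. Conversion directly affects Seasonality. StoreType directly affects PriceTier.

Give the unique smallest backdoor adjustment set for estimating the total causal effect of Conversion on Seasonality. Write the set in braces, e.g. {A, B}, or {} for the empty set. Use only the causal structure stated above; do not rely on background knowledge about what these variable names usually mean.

{BrandLoyalty, PriceTier}

Variables eligible for adjustment (non-descendants of Conversion, excluding Conversion and Seasonality): {BrandLoyalty, PriceTier, StoreType}.
Backdoor paths from Conversion to Seasonality:
  P1: Conversion <- PriceTier -> Seasonality
  P2: Conversion <- BrandLoyalty -> Seasonality
The empty set is not sufficient: P1 (Conversion <- PriceTier -> Seasonality) has no collider blocking it and no conditioned non-collider, so it is open.
Try {BrandLoyalty, PriceTier}:
  P1: blocked at fork node PriceTier ∈ conditioning set.
  P2: blocked at fork node BrandLoyalty ∈ conditioning set.
{BrandLoyalty, PriceTier} contains no descendant of Conversion and blocks every backdoor path.
Every element of {BrandLoyalty, PriceTier} is needed (dropping BrandLoyalty leaves P2 open; dropping PriceTier leaves P1 open), so no proper subset is valid.
Among all size-2 subsets of the eligible variables, only {BrandLoyalty, PriceTier} blocks every backdoor path, so it is the unique smallest valid adjustment set.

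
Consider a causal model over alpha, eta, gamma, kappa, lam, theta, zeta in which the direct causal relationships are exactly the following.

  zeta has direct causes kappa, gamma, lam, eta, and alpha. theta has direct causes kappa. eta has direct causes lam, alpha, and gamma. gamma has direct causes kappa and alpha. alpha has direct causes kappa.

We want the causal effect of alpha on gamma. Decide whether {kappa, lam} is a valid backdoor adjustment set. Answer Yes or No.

Yes

Backdoor paths from alpha to gamma (paths whose first edge points into alpha):
  P1: alpha <- kappa -> gamma
  P2: alpha <- kappa -> zeta <- lam -> eta <- gamma
  P3: alpha <- kappa -> zeta <- gamma
  P4: alpha <- kappa -> zeta <- eta <- gamma
Condition 1 (no descendant of alpha in the set): holds — descendants of alpha are {eta, gamma, zeta}; none are in {kappa, lam}.
Condition 2 (every backdoor path blocked by {kappa, lam}):
  P1: blocked at fork node kappa ∈ conditioning set.
  P2: blocked at fork node kappa ∈ conditioning set.
  P3: blocked at fork node kappa ∈ conditioning set.
  P4: blocked at fork node kappa ∈ conditioning set.
{kappa, lam} satisfies the backdoor criterion.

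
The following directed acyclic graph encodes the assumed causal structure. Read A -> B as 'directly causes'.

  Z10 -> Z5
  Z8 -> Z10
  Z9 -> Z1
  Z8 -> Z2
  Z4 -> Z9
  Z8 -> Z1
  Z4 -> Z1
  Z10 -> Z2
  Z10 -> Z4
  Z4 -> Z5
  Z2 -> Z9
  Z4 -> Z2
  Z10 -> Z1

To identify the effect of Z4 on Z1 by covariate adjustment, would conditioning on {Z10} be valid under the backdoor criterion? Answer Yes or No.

Yes

Backdoor paths from Z4 to Z1 (paths whose first edge points into Z4):
  P1: Z4 <- Z10 <- Z8 -> Z2 -> Z9 -> Z1
  P2: Z4 <- Z10 <- Z8 -> Z1
  P3: Z4 <- Z10 -> Z2 <- Z8 -> Z1
  P4: Z4 <- Z10 -> Z2 -> Z9 -> Z1
  P5: Z4 <- Z10 -> Z1
Condition 1 (no descendant of Z4 in the set): holds — descendants of Z4 are {Z1, Z2, Z5, Z9}; none are in {Z10}.
Condition 2 (every backdoor path blocked by {Z10}):
  P1: blocked at chain node Z10 ∈ conditioning set.
  P2: blocked at chain node Z10 ∈ conditioning set.
  P3: blocked at fork node Z10 ∈ conditioning set.
  P4: blocked at fork node Z10 ∈ conditioning set.
  P5: blocked at fork node Z10 ∈ conditioning set.
{Z10} satisfies the backdoor criterion.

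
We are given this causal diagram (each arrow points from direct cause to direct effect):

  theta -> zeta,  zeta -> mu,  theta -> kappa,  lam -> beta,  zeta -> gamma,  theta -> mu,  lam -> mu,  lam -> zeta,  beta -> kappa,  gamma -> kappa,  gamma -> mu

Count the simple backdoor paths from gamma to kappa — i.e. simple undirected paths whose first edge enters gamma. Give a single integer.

6

A backdoor path from gamma to kappa is any simple undirected path whose first edge points into gamma (i.e. leaves gamma via a parent).
Parents of gamma: {zeta}.
Enumerating:
  P1: gamma <- zeta <- theta -> kappa
  P2: gamma <- zeta <- theta -> mu <- lam -> beta -> kappa
  P3: gamma <- zeta <- lam -> beta -> kappa
  P4: gamma <- zeta <- lam -> mu <- theta -> kappa
  P5: gamma <- zeta -> mu <- theta -> kappa
  P6: gamma <- zeta -> mu <- lam -> beta -> kappa
That exhausts the simple backdoor paths. Count: 6.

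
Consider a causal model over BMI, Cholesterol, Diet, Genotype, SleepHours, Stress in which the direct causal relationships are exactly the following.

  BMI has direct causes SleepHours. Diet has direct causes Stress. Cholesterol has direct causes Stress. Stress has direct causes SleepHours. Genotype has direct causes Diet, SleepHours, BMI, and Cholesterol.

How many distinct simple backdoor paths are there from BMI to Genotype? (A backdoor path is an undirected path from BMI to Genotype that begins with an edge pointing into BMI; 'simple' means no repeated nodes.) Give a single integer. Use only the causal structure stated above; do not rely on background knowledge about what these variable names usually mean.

A backdoor path from BMI to Genotype is any simple undirected path whose first edge points into BMI (i.e. leaves BMI via a parent).
Parents of BMI: {SleepHours}.
Enumerating:
  P1: BMI <- SleepHours -> Stress -> Cholesterol -> Genotype
  P2: BMI <- SleepHours -> Stress -> Diet -> Genotype
  P3: BMI <- SleepHours -> Genotype
That exhausts the simple backdoor paths. Count: 3.

3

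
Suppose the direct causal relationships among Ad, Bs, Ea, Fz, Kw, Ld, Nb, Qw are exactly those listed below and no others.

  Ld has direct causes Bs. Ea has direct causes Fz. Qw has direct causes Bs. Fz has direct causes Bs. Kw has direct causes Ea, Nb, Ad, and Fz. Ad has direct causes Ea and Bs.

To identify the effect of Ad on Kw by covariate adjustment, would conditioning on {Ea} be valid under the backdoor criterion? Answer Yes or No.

Backdoor paths from Ad to Kw (paths whose first edge points into Ad):
  P1: Ad <- Bs -> Fz -> Ea -> Kw
  P2: Ad <- Bs -> Fz -> Kw
  P3: Ad <- Ea <- Fz -> Kw
  P4: Ad <- Ea -> Kw
Condition 1 (no descendant of Ad in the set): holds — descendants of Ad are {Kw}; none are in {Ea}.
Condition 2 (every backdoor path blocked by {Ea}):
  P1: blocked at chain node Ea ∈ conditioning set.
  P2: open — no interior node is in the conditioning set.
  P3: blocked at chain node Ea ∈ conditioning set.
  P4: blocked at fork node Ea ∈ conditioning set.
{Ea} does not satisfy the backdoor criterion.

No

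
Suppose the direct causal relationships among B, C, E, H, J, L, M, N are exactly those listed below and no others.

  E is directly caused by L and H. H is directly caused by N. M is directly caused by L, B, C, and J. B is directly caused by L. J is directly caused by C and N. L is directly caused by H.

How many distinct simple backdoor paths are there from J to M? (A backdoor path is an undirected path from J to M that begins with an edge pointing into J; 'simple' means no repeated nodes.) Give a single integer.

A backdoor path from J to M is any simple undirected path whose first edge points into J (i.e. leaves J via a parent).
Parents of J: {C, N}.
Enumerating:
  P1: J <- C -> M
  P2: J <- N -> H -> L -> B -> M
  P3: J <- N -> H -> L -> M
  P4: J <- N -> H -> E <- L -> B -> M
  P5: J <- N -> H -> E <- L -> M
That exhausts the simple backdoor paths. Count: 5.

5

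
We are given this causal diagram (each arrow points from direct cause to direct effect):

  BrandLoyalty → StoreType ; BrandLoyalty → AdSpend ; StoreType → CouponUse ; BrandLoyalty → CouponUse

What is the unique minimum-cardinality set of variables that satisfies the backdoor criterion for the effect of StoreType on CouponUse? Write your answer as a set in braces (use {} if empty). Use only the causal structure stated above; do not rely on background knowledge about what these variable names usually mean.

Variables eligible for adjustment (non-descendants of StoreType, excluding StoreType and CouponUse): {AdSpend, BrandLoyalty}.
Backdoor paths from StoreType to CouponUse:
  P1: StoreType <- BrandLoyalty -> CouponUse
The empty set is not sufficient: P1 (StoreType <- BrandLoyalty -> CouponUse) has no collider blocking it and no conditioned non-collider, so it is open.
Try {BrandLoyalty}:
  P1: blocked at fork node BrandLoyalty ∈ conditioning set.
{BrandLoyalty} contains no descendant of StoreType and blocks every backdoor path.
No other singleton works — e.g. {AdSpend} leaves P1 open — so {BrandLoyalty} is the unique smallest valid adjustment set.

{BrandLoyalty}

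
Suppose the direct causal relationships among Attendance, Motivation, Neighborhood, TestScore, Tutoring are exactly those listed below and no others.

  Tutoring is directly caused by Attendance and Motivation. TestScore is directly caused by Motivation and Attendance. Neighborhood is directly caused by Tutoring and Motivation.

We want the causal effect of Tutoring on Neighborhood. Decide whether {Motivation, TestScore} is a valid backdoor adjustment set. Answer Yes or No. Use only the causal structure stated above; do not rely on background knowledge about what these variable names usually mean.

Yes

Backdoor paths from Tutoring to Neighborhood (paths whose first edge points into Tutoring):
  P1: Tutoring <- Attendance -> TestScore <- Motivation -> Neighborhood
  P2: Tutoring <- Motivation -> Neighborhood
Condition 1 (no descendant of Tutoring in the set): holds — descendants of Tutoring are {Neighborhood}; none are in {Motivation, TestScore}.
Condition 2 (every backdoor path blocked by {Motivation, TestScore}):
  P1: blocked at fork node Motivation ∈ conditioning set.
  P2: blocked at fork node Motivation ∈ conditioning set.
{Motivation, TestScore} satisfies the backdoor criterion.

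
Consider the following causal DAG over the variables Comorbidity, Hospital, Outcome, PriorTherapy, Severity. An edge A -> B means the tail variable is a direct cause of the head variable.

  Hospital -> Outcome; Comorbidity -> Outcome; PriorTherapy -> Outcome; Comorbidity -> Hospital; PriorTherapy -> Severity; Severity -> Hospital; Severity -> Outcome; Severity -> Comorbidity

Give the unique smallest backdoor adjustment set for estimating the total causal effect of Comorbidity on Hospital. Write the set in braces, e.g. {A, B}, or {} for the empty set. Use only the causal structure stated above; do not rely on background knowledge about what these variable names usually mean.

{Severity}

Variables eligible for adjustment (non-descendants of Comorbidity, excluding Comorbidity and Hospital): {PriorTherapy, Severity}.
Backdoor paths from Comorbidity to Hospital:
  P1: Comorbidity <- Severity <- PriorTherapy -> Outcome <- Hospital
  P2: Comorbidity <- Severity -> Hospital
  P3: Comorbidity <- Severity -> Outcome <- Hospital
The empty set is not sufficient: P2 (Comorbidity <- Severity -> Hospital) has no collider blocking it and no conditioned non-collider, so it is open.
Try {Severity}:
  P1: blocked at chain node Severity ∈ conditioning set.
  P2: blocked at fork node Severity ∈ conditioning set.
  P3: blocked at fork node Severity ∈ conditioning set.
{Severity} contains no descendant of Comorbidity and blocks every backdoor path.
No other singleton works — e.g. {PriorTherapy} leaves P2 open — so {Severity} is the unique smallest valid adjustment set.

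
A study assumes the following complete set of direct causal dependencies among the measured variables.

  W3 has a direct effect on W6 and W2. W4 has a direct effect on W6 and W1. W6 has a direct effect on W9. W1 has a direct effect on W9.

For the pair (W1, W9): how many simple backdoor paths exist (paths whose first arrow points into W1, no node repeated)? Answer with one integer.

1

A backdoor path from W1 to W9 is any simple undirected path whose first edge points into W1 (i.e. leaves W1 via a parent).
Parents of W1: {W4}.
Enumerating:
  P1: W1 <- W4 -> W6 -> W9
That exhausts the simple backdoor paths. Count: 1.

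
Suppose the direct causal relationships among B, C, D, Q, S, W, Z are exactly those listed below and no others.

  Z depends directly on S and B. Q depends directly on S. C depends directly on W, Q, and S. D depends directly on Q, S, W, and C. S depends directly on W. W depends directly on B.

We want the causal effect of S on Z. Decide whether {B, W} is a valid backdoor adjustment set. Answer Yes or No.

Backdoor paths from S to Z (paths whose first edge points into S):
  P1: S <- W <- B -> Z
Condition 1 (no descendant of S in the set): holds — descendants of S are {C, D, Q, Z}; none are in {B, W}.
Condition 2 (every backdoor path blocked by {B, W}):
  P1: blocked at chain node W ∈ conditioning set.
{B, W} satisfies the backdoor criterion.

Yes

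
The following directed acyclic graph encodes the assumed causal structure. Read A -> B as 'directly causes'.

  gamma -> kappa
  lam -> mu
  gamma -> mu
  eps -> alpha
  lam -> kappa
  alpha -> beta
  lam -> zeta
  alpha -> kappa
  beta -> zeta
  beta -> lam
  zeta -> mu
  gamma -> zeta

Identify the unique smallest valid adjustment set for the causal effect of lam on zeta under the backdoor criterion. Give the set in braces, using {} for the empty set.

Variables eligible for adjustment (non-descendants of lam, excluding lam and zeta): {alpha, beta, eps, gamma}.
Backdoor paths from lam to zeta:
  P1: lam <- beta <- alpha -> kappa <- gamma -> zeta
  P2: lam <- beta <- alpha -> kappa <- gamma -> mu <- zeta
  P3: lam <- beta -> zeta
The empty set is not sufficient: P3 (lam <- beta -> zeta) has no collider blocking it and no conditioned non-collider, so it is open.
Try {beta}:
  P1: blocked at chain node beta ∈ conditioning set.
  P2: blocked at chain node beta ∈ conditioning set.
  P3: blocked at fork node beta ∈ conditioning set.
{beta} contains no descendant of lam and blocks every backdoor path.
No other singleton works — e.g. {eps} leaves P3 open — so {beta} is the unique smallest valid adjustment set.

{beta}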